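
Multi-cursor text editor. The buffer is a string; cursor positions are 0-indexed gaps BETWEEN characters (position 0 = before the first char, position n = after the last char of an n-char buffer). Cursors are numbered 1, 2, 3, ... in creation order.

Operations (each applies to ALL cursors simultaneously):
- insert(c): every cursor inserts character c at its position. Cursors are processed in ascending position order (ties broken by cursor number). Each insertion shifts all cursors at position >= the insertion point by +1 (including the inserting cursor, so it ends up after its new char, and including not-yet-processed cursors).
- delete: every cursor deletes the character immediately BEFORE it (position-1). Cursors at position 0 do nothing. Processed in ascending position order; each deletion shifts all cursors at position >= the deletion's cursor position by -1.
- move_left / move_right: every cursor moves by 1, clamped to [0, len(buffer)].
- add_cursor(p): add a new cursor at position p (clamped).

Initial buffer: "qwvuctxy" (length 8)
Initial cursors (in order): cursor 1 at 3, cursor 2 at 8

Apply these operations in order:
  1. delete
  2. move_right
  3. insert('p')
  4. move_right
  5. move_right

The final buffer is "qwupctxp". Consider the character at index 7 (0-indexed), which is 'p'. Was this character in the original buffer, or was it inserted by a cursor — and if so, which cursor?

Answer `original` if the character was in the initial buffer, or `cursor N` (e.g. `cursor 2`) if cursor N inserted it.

After op 1 (delete): buffer="qwuctx" (len 6), cursors c1@2 c2@6, authorship ......
After op 2 (move_right): buffer="qwuctx" (len 6), cursors c1@3 c2@6, authorship ......
After op 3 (insert('p')): buffer="qwupctxp" (len 8), cursors c1@4 c2@8, authorship ...1...2
After op 4 (move_right): buffer="qwupctxp" (len 8), cursors c1@5 c2@8, authorship ...1...2
After op 5 (move_right): buffer="qwupctxp" (len 8), cursors c1@6 c2@8, authorship ...1...2
Authorship (.=original, N=cursor N): . . . 1 . . . 2
Index 7: author = 2

Answer: cursor 2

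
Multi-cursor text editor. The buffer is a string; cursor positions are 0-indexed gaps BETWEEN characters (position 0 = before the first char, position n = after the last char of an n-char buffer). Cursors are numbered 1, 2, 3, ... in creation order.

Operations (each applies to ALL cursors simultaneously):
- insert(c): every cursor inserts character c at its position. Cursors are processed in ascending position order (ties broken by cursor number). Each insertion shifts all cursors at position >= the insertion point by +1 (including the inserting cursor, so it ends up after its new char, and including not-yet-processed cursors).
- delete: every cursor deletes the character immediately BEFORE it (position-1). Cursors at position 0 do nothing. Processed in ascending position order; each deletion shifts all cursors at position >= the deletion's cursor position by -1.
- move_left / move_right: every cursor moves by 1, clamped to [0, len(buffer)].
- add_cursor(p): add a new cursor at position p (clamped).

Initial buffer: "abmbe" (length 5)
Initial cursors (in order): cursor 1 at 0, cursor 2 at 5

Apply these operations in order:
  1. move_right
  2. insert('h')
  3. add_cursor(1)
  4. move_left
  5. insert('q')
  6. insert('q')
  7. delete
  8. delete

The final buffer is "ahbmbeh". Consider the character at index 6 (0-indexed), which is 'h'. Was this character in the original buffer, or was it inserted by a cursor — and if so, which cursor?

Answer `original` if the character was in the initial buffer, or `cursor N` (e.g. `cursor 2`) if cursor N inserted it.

Answer: cursor 2

Derivation:
After op 1 (move_right): buffer="abmbe" (len 5), cursors c1@1 c2@5, authorship .....
After op 2 (insert('h')): buffer="ahbmbeh" (len 7), cursors c1@2 c2@7, authorship .1....2
After op 3 (add_cursor(1)): buffer="ahbmbeh" (len 7), cursors c3@1 c1@2 c2@7, authorship .1....2
After op 4 (move_left): buffer="ahbmbeh" (len 7), cursors c3@0 c1@1 c2@6, authorship .1....2
After op 5 (insert('q')): buffer="qaqhbmbeqh" (len 10), cursors c3@1 c1@3 c2@9, authorship 3.11....22
After op 6 (insert('q')): buffer="qqaqqhbmbeqqh" (len 13), cursors c3@2 c1@5 c2@12, authorship 33.111....222
After op 7 (delete): buffer="qaqhbmbeqh" (len 10), cursors c3@1 c1@3 c2@9, authorship 3.11....22
After op 8 (delete): buffer="ahbmbeh" (len 7), cursors c3@0 c1@1 c2@6, authorship .1....2
Authorship (.=original, N=cursor N): . 1 . . . . 2
Index 6: author = 2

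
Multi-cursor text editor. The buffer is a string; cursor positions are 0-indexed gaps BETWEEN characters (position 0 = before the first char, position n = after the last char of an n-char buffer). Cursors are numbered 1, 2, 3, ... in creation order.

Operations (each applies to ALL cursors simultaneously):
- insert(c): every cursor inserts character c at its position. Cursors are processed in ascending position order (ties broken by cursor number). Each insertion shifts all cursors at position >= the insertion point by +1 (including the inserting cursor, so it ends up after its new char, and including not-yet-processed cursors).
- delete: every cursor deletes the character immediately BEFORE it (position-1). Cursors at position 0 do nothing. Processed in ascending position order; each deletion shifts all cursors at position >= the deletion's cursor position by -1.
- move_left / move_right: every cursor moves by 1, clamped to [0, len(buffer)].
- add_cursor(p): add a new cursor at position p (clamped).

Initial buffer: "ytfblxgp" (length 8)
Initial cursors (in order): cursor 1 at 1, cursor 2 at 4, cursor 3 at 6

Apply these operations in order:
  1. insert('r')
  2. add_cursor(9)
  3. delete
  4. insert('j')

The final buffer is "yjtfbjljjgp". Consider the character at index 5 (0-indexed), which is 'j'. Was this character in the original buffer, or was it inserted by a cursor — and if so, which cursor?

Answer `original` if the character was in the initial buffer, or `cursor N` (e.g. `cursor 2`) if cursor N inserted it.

Answer: cursor 2

Derivation:
After op 1 (insert('r')): buffer="yrtfbrlxrgp" (len 11), cursors c1@2 c2@6 c3@9, authorship .1...2..3..
After op 2 (add_cursor(9)): buffer="yrtfbrlxrgp" (len 11), cursors c1@2 c2@6 c3@9 c4@9, authorship .1...2..3..
After op 3 (delete): buffer="ytfblgp" (len 7), cursors c1@1 c2@4 c3@5 c4@5, authorship .......
After op 4 (insert('j')): buffer="yjtfbjljjgp" (len 11), cursors c1@2 c2@6 c3@9 c4@9, authorship .1...2.34..
Authorship (.=original, N=cursor N): . 1 . . . 2 . 3 4 . .
Index 5: author = 2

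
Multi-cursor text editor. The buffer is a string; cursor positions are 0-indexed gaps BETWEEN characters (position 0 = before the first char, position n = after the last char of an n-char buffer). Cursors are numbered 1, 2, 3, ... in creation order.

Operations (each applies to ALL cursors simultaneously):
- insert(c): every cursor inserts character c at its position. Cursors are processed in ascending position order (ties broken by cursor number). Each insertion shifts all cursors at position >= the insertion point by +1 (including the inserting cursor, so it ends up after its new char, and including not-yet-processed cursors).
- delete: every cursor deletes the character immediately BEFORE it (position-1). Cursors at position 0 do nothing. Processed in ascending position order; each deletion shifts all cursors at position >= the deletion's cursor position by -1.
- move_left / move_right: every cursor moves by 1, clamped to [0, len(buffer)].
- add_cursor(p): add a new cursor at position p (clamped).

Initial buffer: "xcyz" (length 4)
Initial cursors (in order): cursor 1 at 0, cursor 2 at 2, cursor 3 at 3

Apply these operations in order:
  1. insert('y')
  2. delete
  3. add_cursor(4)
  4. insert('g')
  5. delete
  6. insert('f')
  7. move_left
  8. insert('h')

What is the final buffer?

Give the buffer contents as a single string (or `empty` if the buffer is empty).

After op 1 (insert('y')): buffer="yxcyyyz" (len 7), cursors c1@1 c2@4 c3@6, authorship 1..2.3.
After op 2 (delete): buffer="xcyz" (len 4), cursors c1@0 c2@2 c3@3, authorship ....
After op 3 (add_cursor(4)): buffer="xcyz" (len 4), cursors c1@0 c2@2 c3@3 c4@4, authorship ....
After op 4 (insert('g')): buffer="gxcgygzg" (len 8), cursors c1@1 c2@4 c3@6 c4@8, authorship 1..2.3.4
After op 5 (delete): buffer="xcyz" (len 4), cursors c1@0 c2@2 c3@3 c4@4, authorship ....
After op 6 (insert('f')): buffer="fxcfyfzf" (len 8), cursors c1@1 c2@4 c3@6 c4@8, authorship 1..2.3.4
After op 7 (move_left): buffer="fxcfyfzf" (len 8), cursors c1@0 c2@3 c3@5 c4@7, authorship 1..2.3.4
After op 8 (insert('h')): buffer="hfxchfyhfzhf" (len 12), cursors c1@1 c2@5 c3@8 c4@11, authorship 11..22.33.44

Answer: hfxchfyhfzhf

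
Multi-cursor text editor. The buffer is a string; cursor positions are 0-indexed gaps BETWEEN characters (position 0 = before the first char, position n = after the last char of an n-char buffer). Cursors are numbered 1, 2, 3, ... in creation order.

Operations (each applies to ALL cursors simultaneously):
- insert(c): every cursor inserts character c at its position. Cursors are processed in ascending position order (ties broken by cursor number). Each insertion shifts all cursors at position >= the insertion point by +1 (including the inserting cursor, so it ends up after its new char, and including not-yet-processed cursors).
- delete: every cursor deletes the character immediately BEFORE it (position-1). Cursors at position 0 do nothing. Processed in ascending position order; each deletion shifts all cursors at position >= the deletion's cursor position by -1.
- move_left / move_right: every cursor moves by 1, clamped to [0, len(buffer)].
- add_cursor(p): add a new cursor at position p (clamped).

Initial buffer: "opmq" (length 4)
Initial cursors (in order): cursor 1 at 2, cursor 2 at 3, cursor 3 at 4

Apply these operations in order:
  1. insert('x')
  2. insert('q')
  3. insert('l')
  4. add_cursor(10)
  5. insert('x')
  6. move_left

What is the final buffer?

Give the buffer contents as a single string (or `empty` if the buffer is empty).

Answer: opxqlxmxqlxqxxqlx

Derivation:
After op 1 (insert('x')): buffer="opxmxqx" (len 7), cursors c1@3 c2@5 c3@7, authorship ..1.2.3
After op 2 (insert('q')): buffer="opxqmxqqxq" (len 10), cursors c1@4 c2@7 c3@10, authorship ..11.22.33
After op 3 (insert('l')): buffer="opxqlmxqlqxql" (len 13), cursors c1@5 c2@9 c3@13, authorship ..111.222.333
After op 4 (add_cursor(10)): buffer="opxqlmxqlqxql" (len 13), cursors c1@5 c2@9 c4@10 c3@13, authorship ..111.222.333
After op 5 (insert('x')): buffer="opxqlxmxqlxqxxqlx" (len 17), cursors c1@6 c2@11 c4@13 c3@17, authorship ..1111.2222.43333
After op 6 (move_left): buffer="opxqlxmxqlxqxxqlx" (len 17), cursors c1@5 c2@10 c4@12 c3@16, authorship ..1111.2222.43333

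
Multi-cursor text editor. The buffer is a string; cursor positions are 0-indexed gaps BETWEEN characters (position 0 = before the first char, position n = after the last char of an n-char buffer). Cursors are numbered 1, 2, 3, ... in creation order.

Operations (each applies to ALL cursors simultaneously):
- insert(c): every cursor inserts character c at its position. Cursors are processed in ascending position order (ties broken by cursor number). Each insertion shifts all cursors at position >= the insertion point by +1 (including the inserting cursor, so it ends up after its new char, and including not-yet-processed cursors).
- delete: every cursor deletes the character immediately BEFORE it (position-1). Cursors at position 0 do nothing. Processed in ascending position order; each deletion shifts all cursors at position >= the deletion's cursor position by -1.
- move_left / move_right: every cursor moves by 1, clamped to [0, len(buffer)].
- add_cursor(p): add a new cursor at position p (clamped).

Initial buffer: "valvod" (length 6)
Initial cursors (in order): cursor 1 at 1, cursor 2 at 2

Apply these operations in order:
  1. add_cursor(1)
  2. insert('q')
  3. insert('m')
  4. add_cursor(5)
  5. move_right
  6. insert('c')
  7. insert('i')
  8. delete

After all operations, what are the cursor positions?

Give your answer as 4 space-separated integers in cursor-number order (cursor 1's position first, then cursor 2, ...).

After op 1 (add_cursor(1)): buffer="valvod" (len 6), cursors c1@1 c3@1 c2@2, authorship ......
After op 2 (insert('q')): buffer="vqqaqlvod" (len 9), cursors c1@3 c3@3 c2@5, authorship .13.2....
After op 3 (insert('m')): buffer="vqqmmaqmlvod" (len 12), cursors c1@5 c3@5 c2@8, authorship .1313.22....
After op 4 (add_cursor(5)): buffer="vqqmmaqmlvod" (len 12), cursors c1@5 c3@5 c4@5 c2@8, authorship .1313.22....
After op 5 (move_right): buffer="vqqmmaqmlvod" (len 12), cursors c1@6 c3@6 c4@6 c2@9, authorship .1313.22....
After op 6 (insert('c')): buffer="vqqmmacccqmlcvod" (len 16), cursors c1@9 c3@9 c4@9 c2@13, authorship .1313.13422.2...
After op 7 (insert('i')): buffer="vqqmmaccciiiqmlcivod" (len 20), cursors c1@12 c3@12 c4@12 c2@17, authorship .1313.13413422.22...
After op 8 (delete): buffer="vqqmmacccqmlcvod" (len 16), cursors c1@9 c3@9 c4@9 c2@13, authorship .1313.13422.2...

Answer: 9 13 9 9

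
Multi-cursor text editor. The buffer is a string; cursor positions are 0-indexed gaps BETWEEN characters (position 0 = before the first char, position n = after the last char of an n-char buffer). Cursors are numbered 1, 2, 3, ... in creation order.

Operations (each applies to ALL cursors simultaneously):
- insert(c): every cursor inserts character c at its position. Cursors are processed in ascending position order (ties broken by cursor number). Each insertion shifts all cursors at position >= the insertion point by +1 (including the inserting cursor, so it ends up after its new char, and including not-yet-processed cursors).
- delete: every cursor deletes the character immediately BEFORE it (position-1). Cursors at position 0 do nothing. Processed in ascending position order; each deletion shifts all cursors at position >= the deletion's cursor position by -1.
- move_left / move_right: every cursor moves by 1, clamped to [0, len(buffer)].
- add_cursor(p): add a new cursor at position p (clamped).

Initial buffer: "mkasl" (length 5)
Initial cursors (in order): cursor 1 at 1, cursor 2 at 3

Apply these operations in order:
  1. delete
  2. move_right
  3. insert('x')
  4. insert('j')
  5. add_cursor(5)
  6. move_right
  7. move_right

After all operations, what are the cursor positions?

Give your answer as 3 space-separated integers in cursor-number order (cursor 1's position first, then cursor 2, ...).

After op 1 (delete): buffer="ksl" (len 3), cursors c1@0 c2@1, authorship ...
After op 2 (move_right): buffer="ksl" (len 3), cursors c1@1 c2@2, authorship ...
After op 3 (insert('x')): buffer="kxsxl" (len 5), cursors c1@2 c2@4, authorship .1.2.
After op 4 (insert('j')): buffer="kxjsxjl" (len 7), cursors c1@3 c2@6, authorship .11.22.
After op 5 (add_cursor(5)): buffer="kxjsxjl" (len 7), cursors c1@3 c3@5 c2@6, authorship .11.22.
After op 6 (move_right): buffer="kxjsxjl" (len 7), cursors c1@4 c3@6 c2@7, authorship .11.22.
After op 7 (move_right): buffer="kxjsxjl" (len 7), cursors c1@5 c2@7 c3@7, authorship .11.22.

Answer: 5 7 7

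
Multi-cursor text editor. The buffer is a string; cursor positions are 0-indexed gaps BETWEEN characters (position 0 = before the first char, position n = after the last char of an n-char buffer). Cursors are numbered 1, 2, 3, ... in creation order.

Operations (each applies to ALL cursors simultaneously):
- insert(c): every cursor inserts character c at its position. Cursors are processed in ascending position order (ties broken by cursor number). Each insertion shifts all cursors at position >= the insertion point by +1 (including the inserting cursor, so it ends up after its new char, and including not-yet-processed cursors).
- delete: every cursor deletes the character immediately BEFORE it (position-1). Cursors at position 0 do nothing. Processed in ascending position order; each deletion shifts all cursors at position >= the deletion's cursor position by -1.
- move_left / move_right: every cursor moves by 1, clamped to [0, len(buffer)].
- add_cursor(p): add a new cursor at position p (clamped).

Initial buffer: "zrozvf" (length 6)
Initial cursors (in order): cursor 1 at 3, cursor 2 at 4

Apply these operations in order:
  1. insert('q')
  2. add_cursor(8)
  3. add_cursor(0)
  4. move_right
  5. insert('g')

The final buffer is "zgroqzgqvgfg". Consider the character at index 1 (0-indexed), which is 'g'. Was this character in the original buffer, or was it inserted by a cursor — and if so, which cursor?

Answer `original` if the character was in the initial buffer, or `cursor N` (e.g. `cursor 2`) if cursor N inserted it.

Answer: cursor 4

Derivation:
After op 1 (insert('q')): buffer="zroqzqvf" (len 8), cursors c1@4 c2@6, authorship ...1.2..
After op 2 (add_cursor(8)): buffer="zroqzqvf" (len 8), cursors c1@4 c2@6 c3@8, authorship ...1.2..
After op 3 (add_cursor(0)): buffer="zroqzqvf" (len 8), cursors c4@0 c1@4 c2@6 c3@8, authorship ...1.2..
After op 4 (move_right): buffer="zroqzqvf" (len 8), cursors c4@1 c1@5 c2@7 c3@8, authorship ...1.2..
After op 5 (insert('g')): buffer="zgroqzgqvgfg" (len 12), cursors c4@2 c1@7 c2@10 c3@12, authorship .4..1.12.2.3
Authorship (.=original, N=cursor N): . 4 . . 1 . 1 2 . 2 . 3
Index 1: author = 4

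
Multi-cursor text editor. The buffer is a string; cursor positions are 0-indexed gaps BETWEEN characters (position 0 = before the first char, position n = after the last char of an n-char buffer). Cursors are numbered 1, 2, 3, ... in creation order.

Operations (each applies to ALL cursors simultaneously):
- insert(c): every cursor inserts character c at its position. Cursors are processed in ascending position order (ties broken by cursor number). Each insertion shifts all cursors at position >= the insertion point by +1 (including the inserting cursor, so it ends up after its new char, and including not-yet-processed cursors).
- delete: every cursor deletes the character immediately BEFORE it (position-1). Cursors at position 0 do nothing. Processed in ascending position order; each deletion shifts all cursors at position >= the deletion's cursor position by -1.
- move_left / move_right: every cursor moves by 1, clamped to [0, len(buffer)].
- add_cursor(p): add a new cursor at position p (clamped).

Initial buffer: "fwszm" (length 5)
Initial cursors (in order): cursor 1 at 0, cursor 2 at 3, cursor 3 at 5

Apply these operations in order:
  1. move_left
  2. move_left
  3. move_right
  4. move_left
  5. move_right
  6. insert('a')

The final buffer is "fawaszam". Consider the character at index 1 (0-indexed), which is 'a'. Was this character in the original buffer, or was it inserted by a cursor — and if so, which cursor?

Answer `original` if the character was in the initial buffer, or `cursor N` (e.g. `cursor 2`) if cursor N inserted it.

Answer: cursor 1

Derivation:
After op 1 (move_left): buffer="fwszm" (len 5), cursors c1@0 c2@2 c3@4, authorship .....
After op 2 (move_left): buffer="fwszm" (len 5), cursors c1@0 c2@1 c3@3, authorship .....
After op 3 (move_right): buffer="fwszm" (len 5), cursors c1@1 c2@2 c3@4, authorship .....
After op 4 (move_left): buffer="fwszm" (len 5), cursors c1@0 c2@1 c3@3, authorship .....
After op 5 (move_right): buffer="fwszm" (len 5), cursors c1@1 c2@2 c3@4, authorship .....
After op 6 (insert('a')): buffer="fawaszam" (len 8), cursors c1@2 c2@4 c3@7, authorship .1.2..3.
Authorship (.=original, N=cursor N): . 1 . 2 . . 3 .
Index 1: author = 1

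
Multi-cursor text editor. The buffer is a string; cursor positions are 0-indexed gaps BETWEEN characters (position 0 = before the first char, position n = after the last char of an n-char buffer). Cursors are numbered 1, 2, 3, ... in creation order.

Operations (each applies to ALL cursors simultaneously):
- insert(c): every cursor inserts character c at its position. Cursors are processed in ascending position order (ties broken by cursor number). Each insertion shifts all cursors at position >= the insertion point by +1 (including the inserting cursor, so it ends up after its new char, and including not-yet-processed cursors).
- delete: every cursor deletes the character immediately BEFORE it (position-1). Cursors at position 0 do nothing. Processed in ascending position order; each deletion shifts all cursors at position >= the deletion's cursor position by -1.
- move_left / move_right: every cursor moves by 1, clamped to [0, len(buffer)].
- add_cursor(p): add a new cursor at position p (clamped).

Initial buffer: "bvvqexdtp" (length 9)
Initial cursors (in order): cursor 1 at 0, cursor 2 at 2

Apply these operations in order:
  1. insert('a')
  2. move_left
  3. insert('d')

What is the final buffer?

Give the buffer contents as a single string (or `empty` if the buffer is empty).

After op 1 (insert('a')): buffer="abvavqexdtp" (len 11), cursors c1@1 c2@4, authorship 1..2.......
After op 2 (move_left): buffer="abvavqexdtp" (len 11), cursors c1@0 c2@3, authorship 1..2.......
After op 3 (insert('d')): buffer="dabvdavqexdtp" (len 13), cursors c1@1 c2@5, authorship 11..22.......

Answer: dabvdavqexdtp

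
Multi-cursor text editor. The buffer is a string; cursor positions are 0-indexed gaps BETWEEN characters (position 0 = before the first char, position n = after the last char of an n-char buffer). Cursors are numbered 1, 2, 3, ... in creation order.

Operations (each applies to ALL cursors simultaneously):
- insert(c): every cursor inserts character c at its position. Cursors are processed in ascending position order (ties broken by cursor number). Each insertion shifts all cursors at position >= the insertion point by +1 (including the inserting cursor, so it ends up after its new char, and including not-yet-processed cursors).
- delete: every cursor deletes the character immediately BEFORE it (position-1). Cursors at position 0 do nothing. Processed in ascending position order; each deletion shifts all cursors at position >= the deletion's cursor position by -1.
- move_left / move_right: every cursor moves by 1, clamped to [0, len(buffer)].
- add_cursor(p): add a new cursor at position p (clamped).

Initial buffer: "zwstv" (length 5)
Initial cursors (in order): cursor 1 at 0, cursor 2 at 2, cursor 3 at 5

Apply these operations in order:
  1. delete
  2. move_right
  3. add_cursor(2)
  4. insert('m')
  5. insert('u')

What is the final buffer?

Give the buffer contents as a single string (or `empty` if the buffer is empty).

After op 1 (delete): buffer="zst" (len 3), cursors c1@0 c2@1 c3@3, authorship ...
After op 2 (move_right): buffer="zst" (len 3), cursors c1@1 c2@2 c3@3, authorship ...
After op 3 (add_cursor(2)): buffer="zst" (len 3), cursors c1@1 c2@2 c4@2 c3@3, authorship ...
After op 4 (insert('m')): buffer="zmsmmtm" (len 7), cursors c1@2 c2@5 c4@5 c3@7, authorship .1.24.3
After op 5 (insert('u')): buffer="zmusmmuutmu" (len 11), cursors c1@3 c2@8 c4@8 c3@11, authorship .11.2424.33

Answer: zmusmmuutmu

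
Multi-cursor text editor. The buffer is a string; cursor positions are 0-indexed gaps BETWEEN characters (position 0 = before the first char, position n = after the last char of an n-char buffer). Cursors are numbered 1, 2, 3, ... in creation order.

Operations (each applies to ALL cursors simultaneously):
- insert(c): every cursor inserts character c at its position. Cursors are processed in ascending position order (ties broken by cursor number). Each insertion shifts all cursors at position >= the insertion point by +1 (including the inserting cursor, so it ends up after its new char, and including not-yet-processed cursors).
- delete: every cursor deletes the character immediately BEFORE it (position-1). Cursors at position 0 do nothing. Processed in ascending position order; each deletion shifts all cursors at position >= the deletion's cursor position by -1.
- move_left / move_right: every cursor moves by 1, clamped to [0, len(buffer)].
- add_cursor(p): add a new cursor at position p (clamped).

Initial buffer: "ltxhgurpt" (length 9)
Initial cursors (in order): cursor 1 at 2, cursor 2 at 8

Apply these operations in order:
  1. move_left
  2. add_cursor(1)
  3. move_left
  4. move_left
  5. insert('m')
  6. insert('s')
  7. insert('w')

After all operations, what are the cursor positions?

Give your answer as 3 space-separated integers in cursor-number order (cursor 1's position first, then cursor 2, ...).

After op 1 (move_left): buffer="ltxhgurpt" (len 9), cursors c1@1 c2@7, authorship .........
After op 2 (add_cursor(1)): buffer="ltxhgurpt" (len 9), cursors c1@1 c3@1 c2@7, authorship .........
After op 3 (move_left): buffer="ltxhgurpt" (len 9), cursors c1@0 c3@0 c2@6, authorship .........
After op 4 (move_left): buffer="ltxhgurpt" (len 9), cursors c1@0 c3@0 c2@5, authorship .........
After op 5 (insert('m')): buffer="mmltxhgmurpt" (len 12), cursors c1@2 c3@2 c2@8, authorship 13.....2....
After op 6 (insert('s')): buffer="mmssltxhgmsurpt" (len 15), cursors c1@4 c3@4 c2@11, authorship 1313.....22....
After op 7 (insert('w')): buffer="mmsswwltxhgmswurpt" (len 18), cursors c1@6 c3@6 c2@14, authorship 131313.....222....

Answer: 6 14 6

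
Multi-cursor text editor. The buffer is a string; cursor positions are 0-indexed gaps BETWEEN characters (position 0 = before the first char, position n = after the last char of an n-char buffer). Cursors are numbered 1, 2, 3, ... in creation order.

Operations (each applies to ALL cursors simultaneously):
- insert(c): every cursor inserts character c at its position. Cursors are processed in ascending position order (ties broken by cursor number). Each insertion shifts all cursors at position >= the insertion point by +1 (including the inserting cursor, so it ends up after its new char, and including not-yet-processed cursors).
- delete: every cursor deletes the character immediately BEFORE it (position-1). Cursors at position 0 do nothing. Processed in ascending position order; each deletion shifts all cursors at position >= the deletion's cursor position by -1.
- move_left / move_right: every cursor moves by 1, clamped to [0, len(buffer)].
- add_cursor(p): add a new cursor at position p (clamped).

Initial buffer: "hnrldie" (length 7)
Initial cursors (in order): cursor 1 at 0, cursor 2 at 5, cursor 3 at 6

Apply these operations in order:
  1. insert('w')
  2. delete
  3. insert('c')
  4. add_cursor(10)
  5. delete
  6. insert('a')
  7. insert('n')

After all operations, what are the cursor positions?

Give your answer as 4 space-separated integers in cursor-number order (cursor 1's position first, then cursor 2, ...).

Answer: 2 9 14 14

Derivation:
After op 1 (insert('w')): buffer="whnrldwiwe" (len 10), cursors c1@1 c2@7 c3@9, authorship 1.....2.3.
After op 2 (delete): buffer="hnrldie" (len 7), cursors c1@0 c2@5 c3@6, authorship .......
After op 3 (insert('c')): buffer="chnrldcice" (len 10), cursors c1@1 c2@7 c3@9, authorship 1.....2.3.
After op 4 (add_cursor(10)): buffer="chnrldcice" (len 10), cursors c1@1 c2@7 c3@9 c4@10, authorship 1.....2.3.
After op 5 (delete): buffer="hnrldi" (len 6), cursors c1@0 c2@5 c3@6 c4@6, authorship ......
After op 6 (insert('a')): buffer="ahnrldaiaa" (len 10), cursors c1@1 c2@7 c3@10 c4@10, authorship 1.....2.34
After op 7 (insert('n')): buffer="anhnrldaniaann" (len 14), cursors c1@2 c2@9 c3@14 c4@14, authorship 11.....22.3434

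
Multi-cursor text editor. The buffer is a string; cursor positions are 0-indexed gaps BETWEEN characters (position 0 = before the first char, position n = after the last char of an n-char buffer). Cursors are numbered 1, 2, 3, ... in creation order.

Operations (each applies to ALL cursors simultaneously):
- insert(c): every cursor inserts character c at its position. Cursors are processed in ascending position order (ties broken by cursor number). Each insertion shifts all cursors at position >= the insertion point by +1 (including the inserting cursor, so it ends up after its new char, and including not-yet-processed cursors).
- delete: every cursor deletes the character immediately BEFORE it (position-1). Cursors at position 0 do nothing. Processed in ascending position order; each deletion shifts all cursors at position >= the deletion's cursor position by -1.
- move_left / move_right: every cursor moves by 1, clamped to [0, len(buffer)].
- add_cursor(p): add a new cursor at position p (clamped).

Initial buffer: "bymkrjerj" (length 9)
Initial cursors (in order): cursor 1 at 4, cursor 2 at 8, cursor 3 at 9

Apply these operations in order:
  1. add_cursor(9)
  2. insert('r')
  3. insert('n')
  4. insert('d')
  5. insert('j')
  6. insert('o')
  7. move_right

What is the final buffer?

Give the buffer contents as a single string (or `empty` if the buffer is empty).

After op 1 (add_cursor(9)): buffer="bymkrjerj" (len 9), cursors c1@4 c2@8 c3@9 c4@9, authorship .........
After op 2 (insert('r')): buffer="bymkrrjerrjrr" (len 13), cursors c1@5 c2@10 c3@13 c4@13, authorship ....1....2.34
After op 3 (insert('n')): buffer="bymkrnrjerrnjrrnn" (len 17), cursors c1@6 c2@12 c3@17 c4@17, authorship ....11....22.3434
After op 4 (insert('d')): buffer="bymkrndrjerrndjrrnndd" (len 21), cursors c1@7 c2@14 c3@21 c4@21, authorship ....111....222.343434
After op 5 (insert('j')): buffer="bymkrndjrjerrndjjrrnnddjj" (len 25), cursors c1@8 c2@16 c3@25 c4@25, authorship ....1111....2222.34343434
After op 6 (insert('o')): buffer="bymkrndjorjerrndjojrrnnddjjoo" (len 29), cursors c1@9 c2@18 c3@29 c4@29, authorship ....11111....22222.3434343434
After op 7 (move_right): buffer="bymkrndjorjerrndjojrrnnddjjoo" (len 29), cursors c1@10 c2@19 c3@29 c4@29, authorship ....11111....22222.3434343434

Answer: bymkrndjorjerrndjojrrnnddjjoo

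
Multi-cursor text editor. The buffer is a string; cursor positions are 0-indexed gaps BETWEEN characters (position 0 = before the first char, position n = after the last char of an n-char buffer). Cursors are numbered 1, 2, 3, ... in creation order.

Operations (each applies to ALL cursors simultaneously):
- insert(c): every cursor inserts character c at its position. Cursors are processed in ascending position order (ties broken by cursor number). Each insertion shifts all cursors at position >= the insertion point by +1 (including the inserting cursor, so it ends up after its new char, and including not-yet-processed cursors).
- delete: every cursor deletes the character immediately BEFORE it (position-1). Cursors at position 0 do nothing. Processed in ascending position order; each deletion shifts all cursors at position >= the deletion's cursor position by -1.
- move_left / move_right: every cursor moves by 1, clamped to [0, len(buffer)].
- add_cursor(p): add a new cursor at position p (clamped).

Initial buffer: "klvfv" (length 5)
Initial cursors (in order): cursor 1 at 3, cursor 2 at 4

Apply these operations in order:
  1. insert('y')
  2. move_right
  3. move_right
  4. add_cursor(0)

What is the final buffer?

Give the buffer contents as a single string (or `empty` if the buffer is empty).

After op 1 (insert('y')): buffer="klvyfyv" (len 7), cursors c1@4 c2@6, authorship ...1.2.
After op 2 (move_right): buffer="klvyfyv" (len 7), cursors c1@5 c2@7, authorship ...1.2.
After op 3 (move_right): buffer="klvyfyv" (len 7), cursors c1@6 c2@7, authorship ...1.2.
After op 4 (add_cursor(0)): buffer="klvyfyv" (len 7), cursors c3@0 c1@6 c2@7, authorship ...1.2.

Answer: klvyfyv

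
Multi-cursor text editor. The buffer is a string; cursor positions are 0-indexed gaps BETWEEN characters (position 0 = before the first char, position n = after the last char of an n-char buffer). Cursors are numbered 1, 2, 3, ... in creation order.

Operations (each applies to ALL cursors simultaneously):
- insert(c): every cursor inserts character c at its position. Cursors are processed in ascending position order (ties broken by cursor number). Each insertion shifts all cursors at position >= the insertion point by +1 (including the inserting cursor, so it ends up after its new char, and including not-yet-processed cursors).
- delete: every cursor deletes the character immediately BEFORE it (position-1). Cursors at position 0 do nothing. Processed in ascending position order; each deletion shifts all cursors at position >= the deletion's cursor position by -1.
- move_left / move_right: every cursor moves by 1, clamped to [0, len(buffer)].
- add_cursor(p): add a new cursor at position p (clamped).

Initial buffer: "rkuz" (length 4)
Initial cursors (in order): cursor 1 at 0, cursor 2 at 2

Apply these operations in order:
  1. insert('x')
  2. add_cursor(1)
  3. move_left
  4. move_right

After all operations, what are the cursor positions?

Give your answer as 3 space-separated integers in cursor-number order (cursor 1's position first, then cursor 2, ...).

Answer: 1 4 1

Derivation:
After op 1 (insert('x')): buffer="xrkxuz" (len 6), cursors c1@1 c2@4, authorship 1..2..
After op 2 (add_cursor(1)): buffer="xrkxuz" (len 6), cursors c1@1 c3@1 c2@4, authorship 1..2..
After op 3 (move_left): buffer="xrkxuz" (len 6), cursors c1@0 c3@0 c2@3, authorship 1..2..
After op 4 (move_right): buffer="xrkxuz" (len 6), cursors c1@1 c3@1 c2@4, authorship 1..2..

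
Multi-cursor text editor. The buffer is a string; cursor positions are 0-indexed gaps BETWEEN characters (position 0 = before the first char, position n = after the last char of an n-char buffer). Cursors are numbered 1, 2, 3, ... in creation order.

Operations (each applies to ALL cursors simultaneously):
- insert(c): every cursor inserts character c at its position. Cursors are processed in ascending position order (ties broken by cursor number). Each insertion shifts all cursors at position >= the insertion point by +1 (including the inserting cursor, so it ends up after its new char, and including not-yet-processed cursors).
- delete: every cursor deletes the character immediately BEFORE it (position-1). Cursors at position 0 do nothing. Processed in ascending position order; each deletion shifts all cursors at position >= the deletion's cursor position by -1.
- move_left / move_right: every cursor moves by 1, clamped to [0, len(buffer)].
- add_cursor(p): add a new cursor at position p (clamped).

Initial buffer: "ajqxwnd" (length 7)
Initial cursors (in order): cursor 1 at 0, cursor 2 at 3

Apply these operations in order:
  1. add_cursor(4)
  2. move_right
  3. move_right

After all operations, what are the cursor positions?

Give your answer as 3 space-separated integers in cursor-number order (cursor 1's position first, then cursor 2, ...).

After op 1 (add_cursor(4)): buffer="ajqxwnd" (len 7), cursors c1@0 c2@3 c3@4, authorship .......
After op 2 (move_right): buffer="ajqxwnd" (len 7), cursors c1@1 c2@4 c3@5, authorship .......
After op 3 (move_right): buffer="ajqxwnd" (len 7), cursors c1@2 c2@5 c3@6, authorship .......

Answer: 2 5 6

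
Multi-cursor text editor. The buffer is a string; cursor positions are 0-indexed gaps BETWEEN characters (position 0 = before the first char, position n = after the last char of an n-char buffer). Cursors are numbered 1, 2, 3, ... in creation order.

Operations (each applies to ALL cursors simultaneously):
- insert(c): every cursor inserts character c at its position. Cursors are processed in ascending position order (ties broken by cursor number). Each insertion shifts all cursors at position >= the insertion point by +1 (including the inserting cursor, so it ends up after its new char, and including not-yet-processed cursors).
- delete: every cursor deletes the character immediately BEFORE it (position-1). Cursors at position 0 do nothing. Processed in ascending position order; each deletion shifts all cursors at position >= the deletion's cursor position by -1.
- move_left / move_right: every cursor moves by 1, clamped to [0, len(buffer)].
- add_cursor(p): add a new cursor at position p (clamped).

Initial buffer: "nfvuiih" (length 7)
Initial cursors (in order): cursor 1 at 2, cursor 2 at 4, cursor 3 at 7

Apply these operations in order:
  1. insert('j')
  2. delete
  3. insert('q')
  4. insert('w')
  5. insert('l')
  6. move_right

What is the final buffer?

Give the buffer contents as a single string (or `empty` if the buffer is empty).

Answer: nfqwlvuqwliihqwl

Derivation:
After op 1 (insert('j')): buffer="nfjvujiihj" (len 10), cursors c1@3 c2@6 c3@10, authorship ..1..2...3
After op 2 (delete): buffer="nfvuiih" (len 7), cursors c1@2 c2@4 c3@7, authorship .......
After op 3 (insert('q')): buffer="nfqvuqiihq" (len 10), cursors c1@3 c2@6 c3@10, authorship ..1..2...3
After op 4 (insert('w')): buffer="nfqwvuqwiihqw" (len 13), cursors c1@4 c2@8 c3@13, authorship ..11..22...33
After op 5 (insert('l')): buffer="nfqwlvuqwliihqwl" (len 16), cursors c1@5 c2@10 c3@16, authorship ..111..222...333
After op 6 (move_right): buffer="nfqwlvuqwliihqwl" (len 16), cursors c1@6 c2@11 c3@16, authorship ..111..222...333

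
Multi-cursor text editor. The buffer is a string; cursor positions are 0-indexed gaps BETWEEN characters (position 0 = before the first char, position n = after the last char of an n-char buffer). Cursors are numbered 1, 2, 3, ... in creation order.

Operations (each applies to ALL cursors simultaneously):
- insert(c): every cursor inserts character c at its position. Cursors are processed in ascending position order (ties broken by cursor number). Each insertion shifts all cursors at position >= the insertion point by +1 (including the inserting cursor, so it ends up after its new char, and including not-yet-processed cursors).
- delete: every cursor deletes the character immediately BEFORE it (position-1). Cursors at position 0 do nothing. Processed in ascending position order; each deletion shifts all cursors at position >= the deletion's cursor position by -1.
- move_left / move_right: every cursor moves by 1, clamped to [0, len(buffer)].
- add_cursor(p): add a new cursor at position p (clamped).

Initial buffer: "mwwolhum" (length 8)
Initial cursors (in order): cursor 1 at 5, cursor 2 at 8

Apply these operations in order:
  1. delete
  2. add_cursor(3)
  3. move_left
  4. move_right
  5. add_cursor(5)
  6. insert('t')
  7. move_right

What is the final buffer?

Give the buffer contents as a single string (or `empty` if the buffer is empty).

After op 1 (delete): buffer="mwwohu" (len 6), cursors c1@4 c2@6, authorship ......
After op 2 (add_cursor(3)): buffer="mwwohu" (len 6), cursors c3@3 c1@4 c2@6, authorship ......
After op 3 (move_left): buffer="mwwohu" (len 6), cursors c3@2 c1@3 c2@5, authorship ......
After op 4 (move_right): buffer="mwwohu" (len 6), cursors c3@3 c1@4 c2@6, authorship ......
After op 5 (add_cursor(5)): buffer="mwwohu" (len 6), cursors c3@3 c1@4 c4@5 c2@6, authorship ......
After op 6 (insert('t')): buffer="mwwtothtut" (len 10), cursors c3@4 c1@6 c4@8 c2@10, authorship ...3.1.4.2
After op 7 (move_right): buffer="mwwtothtut" (len 10), cursors c3@5 c1@7 c4@9 c2@10, authorship ...3.1.4.2

Answer: mwwtothtut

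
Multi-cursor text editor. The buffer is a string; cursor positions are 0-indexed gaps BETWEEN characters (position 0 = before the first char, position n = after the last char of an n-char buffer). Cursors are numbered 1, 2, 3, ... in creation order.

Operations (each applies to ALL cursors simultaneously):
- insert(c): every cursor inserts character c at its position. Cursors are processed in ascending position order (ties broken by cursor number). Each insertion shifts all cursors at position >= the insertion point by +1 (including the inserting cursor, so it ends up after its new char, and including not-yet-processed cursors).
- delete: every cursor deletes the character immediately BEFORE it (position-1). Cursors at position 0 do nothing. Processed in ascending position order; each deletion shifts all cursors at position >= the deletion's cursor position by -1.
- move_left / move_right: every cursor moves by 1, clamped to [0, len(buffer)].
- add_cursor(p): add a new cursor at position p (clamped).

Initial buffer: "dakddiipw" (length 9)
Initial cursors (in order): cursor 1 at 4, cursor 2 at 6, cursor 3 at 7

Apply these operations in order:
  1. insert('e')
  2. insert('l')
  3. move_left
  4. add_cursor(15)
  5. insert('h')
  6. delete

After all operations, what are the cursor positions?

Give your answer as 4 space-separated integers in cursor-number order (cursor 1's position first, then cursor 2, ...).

Answer: 5 9 12 15

Derivation:
After op 1 (insert('e')): buffer="dakdedieiepw" (len 12), cursors c1@5 c2@8 c3@10, authorship ....1..2.3..
After op 2 (insert('l')): buffer="dakdeldielielpw" (len 15), cursors c1@6 c2@10 c3@13, authorship ....11..22.33..
After op 3 (move_left): buffer="dakdeldielielpw" (len 15), cursors c1@5 c2@9 c3@12, authorship ....11..22.33..
After op 4 (add_cursor(15)): buffer="dakdeldielielpw" (len 15), cursors c1@5 c2@9 c3@12 c4@15, authorship ....11..22.33..
After op 5 (insert('h')): buffer="dakdehldiehliehlpwh" (len 19), cursors c1@6 c2@11 c3@15 c4@19, authorship ....111..222.333..4
After op 6 (delete): buffer="dakdeldielielpw" (len 15), cursors c1@5 c2@9 c3@12 c4@15, authorship ....11..22.33..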